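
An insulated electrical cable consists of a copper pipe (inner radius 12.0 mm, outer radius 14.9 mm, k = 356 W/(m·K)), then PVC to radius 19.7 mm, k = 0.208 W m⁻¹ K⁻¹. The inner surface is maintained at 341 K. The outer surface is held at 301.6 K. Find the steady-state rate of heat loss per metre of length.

Q' = 184 W/m

Series thermal resistances, inner to outer:
  R'_copper = ln(0.0149/0.0120)/(2πk) = 0.2165/(2π·356) = 9.677×10^-5 m·K/W
  R'_PVC = ln(0.0197/0.0149)/(2πk) = 0.2793/(2π·0.208) = 0.2137 m·K/W
ΣR = 9.677×10^-5 + 0.2137 = 0.2138 m·K/W
Q' = ΔT/ΣR = (341 K − 301.6 K)/0.2138 = 184 W/m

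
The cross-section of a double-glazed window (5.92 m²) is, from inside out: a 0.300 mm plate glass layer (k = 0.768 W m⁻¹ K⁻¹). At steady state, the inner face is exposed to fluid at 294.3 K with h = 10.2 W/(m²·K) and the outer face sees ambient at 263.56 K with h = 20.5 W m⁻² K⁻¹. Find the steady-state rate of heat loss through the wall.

Resistance network (inner→outer):
  R_conv,in = 1/(hA) = 1/(10.2·5.92) = 0.01656 K/W
  R_plate glass = L/(kA) = 3.00×10^-4/(0.768·5.92) = 6.598×10^-5 K/W
  R_conv,out = 1/(hA) = 1/(20.5·5.92) = 0.008240 K/W
ΣR = 0.01656 + 6.598×10^-5 + 0.008240 = 0.02487 K/W
Q = ΔT/ΣR = (294.3 K − 263.56 K)/0.02487 = 1240 W

Q = 1240 W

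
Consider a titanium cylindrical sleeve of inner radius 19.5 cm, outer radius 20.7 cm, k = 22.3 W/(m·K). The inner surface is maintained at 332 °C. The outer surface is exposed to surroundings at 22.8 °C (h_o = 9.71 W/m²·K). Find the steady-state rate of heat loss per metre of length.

Q' = 3880 W/m

Series thermal resistances, inner to outer:
  R'_titanium = ln(0.207/0.195)/(2πk) = 0.05972/(2π·22.3) = 4.262×10^-4 m·K/W
  R'_conv,out = 1/(2πr h) = 1/(2π·0.207·9.71) = 0.07918 m·K/W
ΣR = 4.262×10^-4 + 0.07918 = 0.07961 m·K/W
Q' = ΔT/ΣR = (332 °C − 22.8 °C)/0.07961 = 3880 W/m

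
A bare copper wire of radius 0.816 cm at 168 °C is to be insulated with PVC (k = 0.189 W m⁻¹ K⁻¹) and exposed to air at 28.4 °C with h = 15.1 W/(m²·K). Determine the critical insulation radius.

For a cylinder, r_cr = k_ins/h = 0.189/15.1 = 0.0125 m = 1.25 cm

r_cr = 1.25 cm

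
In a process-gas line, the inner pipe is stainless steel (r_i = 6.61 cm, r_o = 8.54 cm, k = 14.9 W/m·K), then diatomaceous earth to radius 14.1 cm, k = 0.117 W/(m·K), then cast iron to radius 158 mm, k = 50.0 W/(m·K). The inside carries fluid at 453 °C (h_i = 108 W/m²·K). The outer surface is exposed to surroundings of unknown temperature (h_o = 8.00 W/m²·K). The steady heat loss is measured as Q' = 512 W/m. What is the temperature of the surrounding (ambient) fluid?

Series resistances:
  R'_conv,in = 1/(2πr h) = 1/(2π·0.0661·108) = 0.02229 m·K/W
  R'_stainless steel = ln(0.0854/0.0661)/(2πk) = 0.2562/(2π·14.9) = 0.002736 m·K/W
  R'_diatomaceous earth = ln(0.141/0.0854)/(2πk) = 0.5014/(2π·0.117) = 0.6821 m·K/W
  R'_cast iron = ln(0.158/0.141)/(2πk) = 0.1138/(2π·50.0) = 3.623×10^-4 m·K/W
  R'_conv,out = 1/(2πr h) = 1/(2π·0.158·8.00) = 0.1259 m·K/W
ΣR = 0.8334 m·K/W
ΔT = Q'·ΣR = 512 × 0.8334 = 426.7 K
Heat flows outward, so T_out = T_in − ΔT = 453 − 426.7 = 26.3 °C

T_out = 26.3 °C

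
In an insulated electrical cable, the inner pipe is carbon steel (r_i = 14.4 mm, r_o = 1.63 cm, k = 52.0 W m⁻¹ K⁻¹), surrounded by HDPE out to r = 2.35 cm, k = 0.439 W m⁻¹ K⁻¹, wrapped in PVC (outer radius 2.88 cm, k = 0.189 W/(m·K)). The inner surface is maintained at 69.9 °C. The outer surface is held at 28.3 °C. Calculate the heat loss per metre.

Q' = 137 W/m

Series thermal resistances, inner to outer:
  R'_carbon steel = ln(0.0163/0.0144)/(2πk) = 0.1239/(2π·52.0) = 3.793×10^-4 m·K/W
  R'_HDPE = ln(0.0235/0.0163)/(2πk) = 0.3658/(2π·0.439) = 0.1326 m·K/W
  R'_PVC = ln(0.0288/0.0235)/(2πk) = 0.2034/(2π·0.189) = 0.1713 m·K/W
ΣR = 3.793×10^-4 + 0.1326 + 0.1713 = 0.3043 m·K/W
Q' = ΔT/ΣR = (69.9 °C − 28.3 °C)/0.3043 = 137 W/m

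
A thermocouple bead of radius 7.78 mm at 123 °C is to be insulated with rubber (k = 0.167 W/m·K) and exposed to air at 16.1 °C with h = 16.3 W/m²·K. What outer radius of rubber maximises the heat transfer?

For a sphere, r_cr = 2k_ins/h = 2·0.167/16.3 = 0.0205 m = 2.05 cm

r_cr = 2.05 cm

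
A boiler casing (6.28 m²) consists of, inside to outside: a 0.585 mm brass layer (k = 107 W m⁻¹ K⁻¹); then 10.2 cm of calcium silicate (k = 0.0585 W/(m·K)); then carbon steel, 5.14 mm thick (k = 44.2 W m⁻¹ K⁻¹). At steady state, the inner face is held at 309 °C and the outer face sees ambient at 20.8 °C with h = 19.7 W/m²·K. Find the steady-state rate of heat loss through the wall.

Q = 1010 W

Treat each layer as a resistance in series:
  R_brass = L/(kA) = 5.85×10^-4/(107·6.28) = 8.706×10^-7 K/W
  R_calcium silicate = L/(kA) = 0.102/(0.0585·6.28) = 0.2776 K/W
  R_carbon steel = L/(kA) = 0.00514/(44.2·6.28) = 1.852×10^-5 K/W
  R_conv,out = 1/(hA) = 1/(19.7·6.28) = 0.008083 K/W
ΣR = 8.706×10^-7 + 0.2776 + 1.852×10^-5 + 0.008083 = 0.2857 K/W
Q = ΔT/ΣR = (309 °C − 20.8 °C)/0.2857 = 1010 W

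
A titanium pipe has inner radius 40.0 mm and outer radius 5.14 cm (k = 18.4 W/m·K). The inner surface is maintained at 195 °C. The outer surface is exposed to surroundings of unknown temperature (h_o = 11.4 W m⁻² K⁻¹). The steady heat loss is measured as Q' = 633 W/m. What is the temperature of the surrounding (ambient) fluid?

Sum the resistances:
  R'_titanium = ln(0.0514/0.0400)/(2πk) = 0.2508/(2π·18.4) = 0.002169 m·K/W
  R'_conv,out = 1/(2πr h) = 1/(2π·0.0514·11.4) = 0.2716 m·K/W
ΣR = 0.2738 m·K/W
ΔT = Q'·ΣR = 633 × 0.2738 = 173.3 K
Heat flows outward, so T_out = T_in − ΔT = 195 − 173.3 = 21.7 °C

T_out = 21.7 °C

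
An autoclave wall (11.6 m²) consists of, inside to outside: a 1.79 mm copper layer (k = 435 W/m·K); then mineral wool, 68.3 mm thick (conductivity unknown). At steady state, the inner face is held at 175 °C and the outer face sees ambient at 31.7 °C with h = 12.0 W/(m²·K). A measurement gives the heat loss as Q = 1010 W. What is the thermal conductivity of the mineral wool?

k = 0.0437 W/m·K

ΣR = ΔT/Q = |175 − 31.7|/1010 = 0.1419 K/W
Known resistances:
  R_copper = L/(kA) = 0.00179/(435·11.6) = 3.547×10^-7 K/W
  R_conv,out = 1/(hA) = 1/(12.0·11.6) = 0.007184 K/W
R_mineral wool = ΣR − ΣR_known = 0.1419 − 0.007184 = 0.1347 K/W
L/(kA) = 0.1347 ⇒ k = 0.0683/(0.1347·11.6) = 0.0437 W/m·K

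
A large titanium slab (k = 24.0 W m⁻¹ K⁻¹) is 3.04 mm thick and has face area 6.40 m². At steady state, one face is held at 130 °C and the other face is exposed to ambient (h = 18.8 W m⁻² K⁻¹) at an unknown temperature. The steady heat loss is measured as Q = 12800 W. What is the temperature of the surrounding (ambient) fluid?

Sum the resistances:
  R_titanium = L/(kA) = 0.00304/(24.0·6.40) = 1.979×10^-5 K/W
  R_conv,out = 1/(hA) = 1/(18.8·6.40) = 0.008311 K/W
ΣR = 0.008331 K/W
ΔT = Q·ΣR = 12800 × 0.008331 = 106.6 K
Heat flows outward, so T_out = T_in − ΔT = 130 − 106.6 = 23.4 °C

T_out = 23.4 °C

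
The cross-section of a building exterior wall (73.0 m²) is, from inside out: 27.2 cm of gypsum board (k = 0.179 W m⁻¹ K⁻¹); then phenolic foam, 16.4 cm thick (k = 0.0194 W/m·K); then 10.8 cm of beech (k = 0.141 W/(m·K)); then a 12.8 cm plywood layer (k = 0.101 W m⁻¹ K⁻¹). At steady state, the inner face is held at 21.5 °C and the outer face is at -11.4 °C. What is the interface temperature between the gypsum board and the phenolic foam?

T = 17.3 °C

Series thermal resistances, inner to outer:
  R_gypsum board = L/(kA) = 0.272/(0.179·73.0) = 0.02082 K/W
  R_phenolic foam = L/(kA) = 0.164/(0.0194·73.0) = 0.1158 K/W
  R_beech = L/(kA) = 0.108/(0.141·73.0) = 0.01049 K/W
  R_plywood = L/(kA) = 0.128/(0.101·73.0) = 0.01736 K/W
ΣR = 0.02082 + 0.1158 + 0.01049 + 0.01736 = 0.1645 K/W
Q = ΔT/ΣR = (21.5 °C − -11.4 °C)/0.1645 = 200.0 W
From the inner boundary to the gypsum board/phenolic foam interface, ΣR_partial = 0.02082 K/W.
T_interface = T_in − Q·ΣR_partial = 21.5 °C − (200.0)(0.02082) = 17.3 °C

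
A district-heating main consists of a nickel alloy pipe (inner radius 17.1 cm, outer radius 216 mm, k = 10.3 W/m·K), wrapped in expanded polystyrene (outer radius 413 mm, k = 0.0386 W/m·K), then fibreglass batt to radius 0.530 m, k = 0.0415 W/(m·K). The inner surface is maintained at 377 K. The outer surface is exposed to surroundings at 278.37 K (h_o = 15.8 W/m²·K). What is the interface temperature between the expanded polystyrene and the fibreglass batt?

Series thermal resistances, inner to outer:
  R'_nickel alloy = ln(0.216/0.171)/(2πk) = 0.2336/(2π·10.3) = 0.003610 m·K/W
  R'_expanded polystyrene = ln(0.413/0.216)/(2πk) = 0.6482/(2π·0.0386) = 2.673 m·K/W
  R'_fibreglass batt = ln(0.530/0.413)/(2πk) = 0.2494/(2π·0.0415) = 0.9566 m·K/W
  R'_conv,out = 1/(2πr h) = 1/(2π·0.530·15.8) = 0.01901 m·K/W
ΣR = 0.003610 + 2.673 + 0.9566 + 0.01901 = 3.652 m·K/W
Q' = ΔT/ΣR = (377 K − 278.37 K)/3.652 = 27.01 W/m
From the inner boundary to the expanded polystyrene/fibreglass batt interface, ΣR_partial = 2.677 m·K/W.
T_interface = T_in − Q'·ΣR_partial = 377 K − (27.01)(2.677) = 304.7 K

T = 304.7 K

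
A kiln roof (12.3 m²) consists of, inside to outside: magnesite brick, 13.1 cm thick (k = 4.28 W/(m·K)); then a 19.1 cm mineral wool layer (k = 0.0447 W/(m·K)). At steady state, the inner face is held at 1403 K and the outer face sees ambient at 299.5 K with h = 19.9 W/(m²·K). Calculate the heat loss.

Q = 3120 W

Series thermal resistances, inner to outer:
  R_magnesite brick = L/(kA) = 0.131/(4.28·12.3) = 0.002488 K/W
  R_mineral wool = L/(kA) = 0.191/(0.0447·12.3) = 0.3474 K/W
  R_conv,out = 1/(hA) = 1/(19.9·12.3) = 0.004085 K/W
ΣR = 0.002488 + 0.3474 + 0.004085 = 0.3540 K/W
Q = ΔT/ΣR = (1403 K − 299.5 K)/0.3540 = 3120 W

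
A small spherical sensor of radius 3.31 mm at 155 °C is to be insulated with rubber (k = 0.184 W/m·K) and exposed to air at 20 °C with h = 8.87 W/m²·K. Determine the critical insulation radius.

r_cr = 4.15 cm

For a sphere, r_cr = 2k_ins/h = 2·0.184/8.87 = 0.0415 m = 4.15 cm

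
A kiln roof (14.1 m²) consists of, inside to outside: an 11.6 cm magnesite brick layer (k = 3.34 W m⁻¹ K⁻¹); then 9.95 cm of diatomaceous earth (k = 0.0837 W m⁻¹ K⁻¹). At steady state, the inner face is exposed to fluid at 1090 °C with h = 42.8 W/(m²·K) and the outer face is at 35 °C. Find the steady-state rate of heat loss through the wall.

Resistance network (inner→outer):
  R_conv,in = 1/(hA) = 1/(42.8·14.1) = 0.001657 K/W
  R_magnesite brick = L/(kA) = 0.116/(3.34·14.1) = 0.002463 K/W
  R_diatomaceous earth = L/(kA) = 0.0995/(0.0837·14.1) = 0.08431 K/W
ΣR = 0.001657 + 0.002463 + 0.08431 = 0.08843 K/W
Q = ΔT/ΣR = (1090 °C − 35 °C)/0.08843 = 11900 W

Q = 11900 W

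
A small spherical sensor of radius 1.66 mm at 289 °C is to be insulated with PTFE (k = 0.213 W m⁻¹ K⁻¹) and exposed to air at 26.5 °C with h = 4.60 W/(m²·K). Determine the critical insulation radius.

r_cr = 9.26 cm

For a sphere, r_cr = 2k_ins/h = 2·0.213/4.60 = 0.0926 m = 9.26 cm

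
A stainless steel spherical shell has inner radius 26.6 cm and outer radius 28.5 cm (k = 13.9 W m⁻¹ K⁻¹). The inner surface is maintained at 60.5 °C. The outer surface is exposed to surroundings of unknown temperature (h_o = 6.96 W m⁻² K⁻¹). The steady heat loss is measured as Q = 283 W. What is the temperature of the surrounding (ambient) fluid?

Sum the resistances:
  R_stainless steel = (1/0.266 − 1/0.285)/(4πk) = 0.2506/(4π·13.9) = 0.001435 K/W
  R_conv,out = 1/(4πr²h) = 1/(4π·0.285²·6.96) = 0.1408 K/W
ΣR = 0.1422 K/W
ΔT = Q·ΣR = 283 × 0.1422 = 40.24 K
Heat flows outward, so T_out = T_in − ΔT = 60.5 − 40.24 = 20.3 °C

T_out = 20.3 °C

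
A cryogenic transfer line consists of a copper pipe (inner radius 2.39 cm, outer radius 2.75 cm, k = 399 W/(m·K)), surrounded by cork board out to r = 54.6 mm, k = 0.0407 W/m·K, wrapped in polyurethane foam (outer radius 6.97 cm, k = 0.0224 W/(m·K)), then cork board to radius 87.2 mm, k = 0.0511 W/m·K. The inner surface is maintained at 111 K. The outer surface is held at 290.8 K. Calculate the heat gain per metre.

Q' = 35.2 W/m

Treat each layer as a resistance in series:
  R'_copper = ln(0.0275/0.0239)/(2πk) = 0.1403/(2π·399) = 5.597×10^-5 m·K/W
  R'_cork board = ln(0.0546/0.0275)/(2πk) = 0.6858/(2π·0.0407) = 2.682 m·K/W
  R'_polyurethane foam = ln(0.0697/0.0546)/(2πk) = 0.2442/(2π·0.0224) = 1.735 m·K/W
  R'_cork board = ln(0.0872/0.0697)/(2πk) = 0.2240/(2π·0.0511) = 0.6977 m·K/W
ΣR = 5.597×10^-5 + 2.682 + 1.735 + 0.6977 = 5.115 m·K/W
Q' = ΔT/ΣR = (111 K − 290.8 K)/5.115 = -35.2 W/m
(Negative Q' ⇒ heat flows inward; heat gain = 35.2 W/m.)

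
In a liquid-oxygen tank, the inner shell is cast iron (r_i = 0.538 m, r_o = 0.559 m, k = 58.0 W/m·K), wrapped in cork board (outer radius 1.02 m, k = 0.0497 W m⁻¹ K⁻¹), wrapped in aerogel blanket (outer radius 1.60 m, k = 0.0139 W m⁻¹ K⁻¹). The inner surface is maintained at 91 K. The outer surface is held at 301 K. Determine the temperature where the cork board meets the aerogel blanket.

T = 173 K

Series thermal resistances, inner to outer:
  R_cast iron = (1/0.538 − 1/0.559)/(4πk) = 0.06983/(4π·58.0) = 9.580×10^-5 K/W
  R_cork board = (1/0.559 − 1/1.02)/(4πk) = 0.8085/(4π·0.0497) = 1.295 K/W
  R_aerogel blanket = (1/1.02 − 1/1.60)/(4πk) = 0.3554/(4π·0.0139) = 2.035 K/W
ΣR = 9.580×10^-5 + 1.295 + 2.035 = 3.330 K/W
Q = ΔT/ΣR = (91 K − 301 K)/3.330 = -63.06 W
From the inner boundary to the cork board/aerogel blanket interface, ΣR_partial = 1.295 K/W.
T_interface = T_in − Q·ΣR_partial = 91 K − (-63.06)(1.295) = 173 K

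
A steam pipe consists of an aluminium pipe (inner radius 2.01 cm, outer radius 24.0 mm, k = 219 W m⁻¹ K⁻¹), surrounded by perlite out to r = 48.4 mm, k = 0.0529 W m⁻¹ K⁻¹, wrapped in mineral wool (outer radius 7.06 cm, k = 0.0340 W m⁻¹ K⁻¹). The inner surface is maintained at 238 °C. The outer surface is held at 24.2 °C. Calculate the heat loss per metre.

Series thermal resistances, inner to outer:
  R'_aluminium = ln(0.0240/0.0201)/(2πk) = 0.1773/(2π·219) = 1.289×10^-4 m·K/W
  R'_perlite = ln(0.0484/0.0240)/(2πk) = 0.7014/(2π·0.0529) = 2.110 m·K/W
  R'_mineral wool = ln(0.0706/0.0484)/(2πk) = 0.3775/(2π·0.0340) = 1.767 m·K/W
ΣR = 1.289×10^-4 + 2.110 + 1.767 = 3.877 m·K/W
Q' = ΔT/ΣR = (238 °C − 24.2 °C)/3.877 = 55.1 W/m

Q' = 55.1 W/m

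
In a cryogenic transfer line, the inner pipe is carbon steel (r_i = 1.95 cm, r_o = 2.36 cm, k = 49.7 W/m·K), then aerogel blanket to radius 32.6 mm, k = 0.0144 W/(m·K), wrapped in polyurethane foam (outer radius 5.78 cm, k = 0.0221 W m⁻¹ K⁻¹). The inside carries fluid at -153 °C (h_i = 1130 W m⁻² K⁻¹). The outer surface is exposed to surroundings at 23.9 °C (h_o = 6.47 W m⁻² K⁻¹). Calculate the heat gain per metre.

Series thermal resistances, inner to outer:
  R'_conv,in = 1/(2πr h) = 1/(2π·0.0195·1130) = 0.007223 m·K/W
  R'_carbon steel = ln(0.0236/0.0195)/(2πk) = 0.1908/(2π·49.7) = 6.111×10^-4 m·K/W
  R'_aerogel blanket = ln(0.0326/0.0236)/(2πk) = 0.3231/(2π·0.0144) = 3.571 m·K/W
  R'_polyurethane foam = ln(0.0578/0.0326)/(2πk) = 0.5727/(2π·0.0221) = 4.124 m·K/W
  R'_conv,out = 1/(2πr h) = 1/(2π·0.0578·6.47) = 0.4256 m·K/W
ΣR = 0.007223 + 6.111×10^-4 + 3.571 + 4.124 + 0.4256 = 8.128 m·K/W
Q' = ΔT/ΣR = (-153 °C − 23.9 °C)/8.128 = -21.8 W/m
(Negative Q' ⇒ heat flows inward; heat gain = 21.8 W/m.)

Q' = 21.8 W/m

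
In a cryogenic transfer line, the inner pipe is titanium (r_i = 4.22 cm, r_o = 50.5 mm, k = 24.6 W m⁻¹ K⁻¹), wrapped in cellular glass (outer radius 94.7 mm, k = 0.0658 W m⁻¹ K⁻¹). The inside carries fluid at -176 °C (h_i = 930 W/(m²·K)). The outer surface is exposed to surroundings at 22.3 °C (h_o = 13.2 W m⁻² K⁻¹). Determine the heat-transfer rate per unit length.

Treat each layer as a resistance in series:
  R'_conv,in = 1/(2πr h) = 1/(2π·0.0422·930) = 0.004055 m·K/W
  R'_titanium = ln(0.0505/0.0422)/(2πk) = 0.1796/(2π·24.6) = 0.001162 m·K/W
  R'_cellular glass = ln(0.0947/0.0505)/(2πk) = 0.6287/(2π·0.0658) = 1.521 m·K/W
  R'_conv,out = 1/(2πr h) = 1/(2π·0.0947·13.2) = 0.1273 m·K/W
ΣR = 0.004055 + 0.001162 + 1.521 + 0.1273 = 1.654 m·K/W
Q' = ΔT/ΣR = (-176 °C − 22.3 °C)/1.654 = -120 W/m
(Negative Q' ⇒ heat flows inward; heat gain = 120 W/m.)

Q' = 120 W/m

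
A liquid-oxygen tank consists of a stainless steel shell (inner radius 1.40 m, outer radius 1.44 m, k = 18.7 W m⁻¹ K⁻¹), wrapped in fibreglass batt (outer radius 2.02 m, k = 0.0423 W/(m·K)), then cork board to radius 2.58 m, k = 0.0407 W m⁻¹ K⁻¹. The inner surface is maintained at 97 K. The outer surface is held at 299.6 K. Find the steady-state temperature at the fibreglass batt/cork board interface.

Resistance network (inner→outer):
  R_stainless steel = (1/1.40 − 1/1.44)/(4πk) = 0.01984/(4π·18.7) = 8.443×10^-5 K/W
  R_fibreglass batt = (1/1.44 − 1/2.02)/(4πk) = 0.1994/(4π·0.0423) = 0.3751 K/W
  R_cork board = (1/2.02 − 1/2.58)/(4πk) = 0.1075/(4π·0.0407) = 0.2101 K/W
ΣR = 8.443×10^-5 + 0.3751 + 0.2101 = 0.5853 K/W
Q = ΔT/ΣR = (97 K − 299.6 K)/0.5853 = -346.1 W
From the inner boundary to the fibreglass batt/cork board interface, ΣR_partial = 0.3752 K/W.
T_interface = T_in − Q·ΣR_partial = 97 K − (-346.1)(0.3752) = 226.9 K

T = 226.9 K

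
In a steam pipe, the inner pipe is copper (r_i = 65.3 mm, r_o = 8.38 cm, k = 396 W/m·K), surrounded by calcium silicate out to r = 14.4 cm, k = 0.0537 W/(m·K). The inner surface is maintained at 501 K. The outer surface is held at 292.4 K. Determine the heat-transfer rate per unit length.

Q' = 130 W/m

Treat each layer as a resistance in series:
  R'_copper = ln(0.0838/0.0653)/(2πk) = 0.2494/(2π·396) = 1.003×10^-4 m·K/W
  R'_calcium silicate = ln(0.144/0.0838)/(2πk) = 0.5414/(2π·0.0537) = 1.605 m·K/W
ΣR = 1.003×10^-4 + 1.605 = 1.605 m·K/W
Q' = ΔT/ΣR = (501 K − 292.4 K)/1.605 = 130 W/m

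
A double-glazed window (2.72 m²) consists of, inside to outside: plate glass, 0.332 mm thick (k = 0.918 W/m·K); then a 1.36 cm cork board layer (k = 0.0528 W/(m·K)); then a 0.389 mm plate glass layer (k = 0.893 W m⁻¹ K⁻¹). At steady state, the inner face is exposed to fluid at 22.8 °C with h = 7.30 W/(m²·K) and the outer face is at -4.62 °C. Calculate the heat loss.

Q = 189 W

Series thermal resistances, inner to outer:
  R_conv,in = 1/(hA) = 1/(7.30·2.72) = 0.05036 K/W
  R_plate glass = L/(kA) = 3.32×10^-4/(0.918·2.72) = 1.330×10^-4 K/W
  R_cork board = L/(kA) = 0.0136/(0.0528·2.72) = 0.09470 K/W
  R_plate glass = L/(kA) = 3.89×10^-4/(0.893·2.72) = 1.602×10^-4 K/W
ΣR = 0.05036 + 1.330×10^-4 + 0.09470 + 1.602×10^-4 = 0.1454 K/W
Q = ΔT/ΣR = (22.8 °C − -4.62 °C)/0.1454 = 189 W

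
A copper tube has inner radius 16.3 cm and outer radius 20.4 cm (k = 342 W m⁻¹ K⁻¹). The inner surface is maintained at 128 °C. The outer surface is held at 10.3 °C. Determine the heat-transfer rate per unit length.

Q' = 1.13×10^6 W/m

Q' = 2πk·ΔT/ln(r₂/r₁) = 2π × 342 × 117.7 / ln(0.204/0.163) = 1.13×10^6 W/m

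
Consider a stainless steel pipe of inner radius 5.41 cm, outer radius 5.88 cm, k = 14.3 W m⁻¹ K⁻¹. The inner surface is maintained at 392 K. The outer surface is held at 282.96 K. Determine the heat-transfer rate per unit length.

Q' = 118 kW/m

Q' = 2πk·ΔT/ln(r₂/r₁) = 2π × 14.3 × 109.04 / ln(0.0588/0.0541) = 1.18×10^5 W/m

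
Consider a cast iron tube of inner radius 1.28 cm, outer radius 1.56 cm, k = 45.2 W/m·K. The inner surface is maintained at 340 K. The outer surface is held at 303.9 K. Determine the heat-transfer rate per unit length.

Q' = 2πk·ΔT/ln(r₂/r₁) = 2π × 45.2 × 36.1 / ln(0.0156/0.0128) = 51800 W/m

Q' = 51800 W/m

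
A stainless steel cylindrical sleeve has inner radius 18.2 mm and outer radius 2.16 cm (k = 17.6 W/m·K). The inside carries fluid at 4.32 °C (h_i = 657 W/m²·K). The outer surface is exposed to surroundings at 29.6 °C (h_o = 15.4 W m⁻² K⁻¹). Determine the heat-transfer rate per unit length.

Q' = 51.2 W/m

Treat each layer as a resistance in series:
  R'_conv,in = 1/(2πr h) = 1/(2π·0.0182·657) = 0.01331 m·K/W
  R'_stainless steel = ln(0.0216/0.0182)/(2πk) = 0.1713/(2π·17.6) = 0.001549 m·K/W
  R'_conv,out = 1/(2πr h) = 1/(2π·0.0216·15.4) = 0.4785 m·K/W
ΣR = 0.01331 + 0.001549 + 0.4785 = 0.4934 m·K/W
Q' = ΔT/ΣR = (4.32 °C − 29.6 °C)/0.4934 = -51.2 W/m
(Negative Q' ⇒ heat flows inward; heat gain = 51.2 W/m.)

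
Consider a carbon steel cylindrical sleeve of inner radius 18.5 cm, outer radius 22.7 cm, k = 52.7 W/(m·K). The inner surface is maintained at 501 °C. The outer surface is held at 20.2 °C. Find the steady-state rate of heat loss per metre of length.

Q' = 2πk·ΔT/ln(r₂/r₁) = 2π × 52.7 × 480.8 / ln(0.227/0.185) = 7.78×10^5 W/m

Q' = 778 kW/m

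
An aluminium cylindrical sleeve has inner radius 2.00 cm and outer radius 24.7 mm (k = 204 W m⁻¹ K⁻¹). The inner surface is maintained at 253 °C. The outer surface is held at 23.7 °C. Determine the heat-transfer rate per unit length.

Q' = 2πk·ΔT/ln(r₂/r₁) = 2π × 204 × 229.3 / ln(0.0247/0.0200) = 1.39×10^6 W/m

Q' = 1.39×10^6 W/m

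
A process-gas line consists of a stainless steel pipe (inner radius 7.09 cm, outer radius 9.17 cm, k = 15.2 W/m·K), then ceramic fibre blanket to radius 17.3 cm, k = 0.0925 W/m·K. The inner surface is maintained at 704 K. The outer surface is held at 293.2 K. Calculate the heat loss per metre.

Series thermal resistances, inner to outer:
  R'_stainless steel = ln(0.0917/0.0709)/(2πk) = 0.2573/(2π·15.2) = 0.002694 m·K/W
  R'_ceramic fibre blanket = ln(0.173/0.0917)/(2πk) = 0.6348/(2π·0.0925) = 1.092 m·K/W
ΣR = 0.002694 + 1.092 = 1.095 m·K/W
Q' = ΔT/ΣR = (704 K − 293.2 K)/1.095 = 375 W/m

Q' = 375 W/m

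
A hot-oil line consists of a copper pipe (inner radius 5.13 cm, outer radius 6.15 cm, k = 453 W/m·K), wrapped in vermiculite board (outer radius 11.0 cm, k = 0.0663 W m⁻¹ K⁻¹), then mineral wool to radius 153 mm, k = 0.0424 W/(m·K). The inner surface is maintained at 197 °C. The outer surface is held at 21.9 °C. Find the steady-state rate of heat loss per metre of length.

Q' = 66.5 W/m

Treat each layer as a resistance in series:
  R'_copper = ln(0.0615/0.0513)/(2πk) = 0.1813/(2π·453) = 6.371×10^-5 m·K/W
  R'_vermiculite board = ln(0.110/0.0615)/(2πk) = 0.5814/(2π·0.0663) = 1.396 m·K/W
  R'_mineral wool = ln(0.153/0.110)/(2πk) = 0.3300/(2π·0.0424) = 1.239 m·K/W
ΣR = 6.371×10^-5 + 1.396 + 1.239 = 2.635 m·K/W
Q' = ΔT/ΣR = (197 °C − 21.9 °C)/2.635 = 66.5 W/m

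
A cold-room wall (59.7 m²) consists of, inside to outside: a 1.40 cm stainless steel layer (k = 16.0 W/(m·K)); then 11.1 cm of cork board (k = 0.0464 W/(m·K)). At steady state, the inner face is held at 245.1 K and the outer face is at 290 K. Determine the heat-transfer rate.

Q = 1120 W

Treat each layer as a resistance in series:
  R_stainless steel = L/(kA) = 0.0140/(16.0·59.7) = 1.466×10^-5 K/W
  R_cork board = L/(kA) = 0.111/(0.0464·59.7) = 0.04007 K/W
ΣR = 1.466×10^-5 + 0.04007 = 0.04008 K/W
Q = ΔT/ΣR = (245.1 K − 290 K)/0.04008 = -1120 W
(Negative Q ⇒ heat flows inward; heat gain = 1120 W.)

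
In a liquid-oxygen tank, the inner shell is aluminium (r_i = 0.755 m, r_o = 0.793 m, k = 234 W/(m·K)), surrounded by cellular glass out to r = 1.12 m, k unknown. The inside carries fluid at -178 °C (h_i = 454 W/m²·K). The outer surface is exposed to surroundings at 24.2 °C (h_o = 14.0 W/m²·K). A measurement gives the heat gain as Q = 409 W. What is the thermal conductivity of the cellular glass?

k = 0.0599 W/m·K

ΣR = ΔT/Q = |-178 − 24.2|/409 = 0.4944 K/W
Known resistances:
  R_conv,in = 1/(4πr²h) = 1/(4π·0.755²·454) = 3.075×10^-4 K/W
  R_aluminium = (1/0.755 − 1/0.793)/(4πk) = 0.06347/(4π·234) = 2.158×10^-5 K/W
  R_conv,out = 1/(4πr²h) = 1/(4π·1.12²·14.0) = 0.004531 K/W
R_cellular glass = ΣR − ΣR_known = 0.4944 − 0.004860 = 0.4895 K/W
(1/r₁−1/r₂)/(4πk) = 0.4895 ⇒ k = 0.3682/(4π·0.4895) = 0.0599 W/m·K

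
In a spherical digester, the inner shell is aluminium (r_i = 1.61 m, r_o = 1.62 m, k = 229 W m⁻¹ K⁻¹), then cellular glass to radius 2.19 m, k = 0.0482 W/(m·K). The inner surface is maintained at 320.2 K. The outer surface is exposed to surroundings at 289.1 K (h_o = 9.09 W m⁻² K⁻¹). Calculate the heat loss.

Series thermal resistances, inner to outer:
  R_aluminium = (1/1.61 − 1/1.62)/(4πk) = 0.003834/(4π·229) = 1.332×10^-6 K/W
  R_cellular glass = (1/1.62 − 1/2.19)/(4πk) = 0.1607/(4π·0.0482) = 0.2653 K/W
  R_conv,out = 1/(4πr²h) = 1/(4π·2.19²·9.09) = 0.001825 K/W
ΣR = 1.332×10^-6 + 0.2653 + 0.001825 = 0.2671 K/W
Q = ΔT/ΣR = (320.2 K − 289.1 K)/0.2671 = 116 W

Q = 116 W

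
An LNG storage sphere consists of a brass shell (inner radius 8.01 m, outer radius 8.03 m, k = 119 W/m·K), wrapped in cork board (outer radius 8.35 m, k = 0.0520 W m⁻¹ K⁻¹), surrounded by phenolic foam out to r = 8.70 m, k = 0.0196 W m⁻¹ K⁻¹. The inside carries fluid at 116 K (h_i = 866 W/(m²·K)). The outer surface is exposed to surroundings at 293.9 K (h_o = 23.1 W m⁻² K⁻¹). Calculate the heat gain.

Q = 6610 W

Series thermal resistances, inner to outer:
  R_conv,in = 1/(4πr²h) = 1/(4π·8.01²·866) = 1.432×10^-6 K/W
  R_brass = (1/8.01 − 1/8.03)/(4πk) = 3.109×10^-4/(4π·119) = 2.079×10^-7 K/W
  R_cork board = (1/8.03 − 1/8.35)/(4πk) = 0.004773/(4π·0.0520) = 0.007304 K/W
  R_phenolic foam = (1/8.35 − 1/8.70)/(4πk) = 0.004818/(4π·0.0196) = 0.01956 K/W
  R_conv,out = 1/(4πr²h) = 1/(4π·8.70²·23.1) = 4.551×10^-5 K/W
ΣR = 1.432×10^-6 + 2.079×10^-7 + 0.007304 + 0.01956 + 4.551×10^-5 = 0.02691 K/W
Q = ΔT/ΣR = (116 K − 293.9 K)/0.02691 = -6610 W
(Negative Q ⇒ heat flows inward; heat gain = 6610 W.)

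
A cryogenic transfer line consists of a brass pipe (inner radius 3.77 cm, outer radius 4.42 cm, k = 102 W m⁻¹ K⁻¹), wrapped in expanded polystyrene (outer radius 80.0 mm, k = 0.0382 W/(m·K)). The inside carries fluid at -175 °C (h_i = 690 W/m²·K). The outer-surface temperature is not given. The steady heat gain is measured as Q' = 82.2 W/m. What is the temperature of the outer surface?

Sum the resistances:
  R'_conv,in = 1/(2πr h) = 1/(2π·0.0377·690) = 0.006118 m·K/W
  R'_brass = ln(0.0442/0.0377)/(2πk) = 0.1591/(2π·102) = 2.482×10^-4 m·K/W
  R'_expanded polystyrene = ln(0.0800/0.0442)/(2πk) = 0.5933/(2π·0.0382) = 2.472 m·K/W
ΣR = 2.478 m·K/W
ΔT = Q'·ΣR = 82.2 × 2.478 = 203.7 K
Heat flows inward, so T_out = T_in + ΔT = -175 + 203.7 = 28.7 °C

T_out = 28.7 °C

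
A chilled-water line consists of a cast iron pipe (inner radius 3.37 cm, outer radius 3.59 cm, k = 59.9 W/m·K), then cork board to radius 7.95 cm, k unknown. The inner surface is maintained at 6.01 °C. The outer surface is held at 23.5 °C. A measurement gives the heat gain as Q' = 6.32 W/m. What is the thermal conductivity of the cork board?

k = 0.0457 W/m·K

ΣR = ΔT/Q' = |6.01 − 23.5|/6.32 = 2.767 m·K/W
Known resistances:
  R'_cast iron = ln(0.0359/0.0337)/(2πk) = 0.06324/(2π·59.9) = 1.680×10^-4 m·K/W
R_cork board = ΣR − ΣR_known = 2.767 − 1.680×10^-4 = 2.767 m·K/W
ln(r₂/r₁)/(2πk) = 2.767 ⇒ k = 0.7950/(2π·2.767) = 0.0457 W/m·K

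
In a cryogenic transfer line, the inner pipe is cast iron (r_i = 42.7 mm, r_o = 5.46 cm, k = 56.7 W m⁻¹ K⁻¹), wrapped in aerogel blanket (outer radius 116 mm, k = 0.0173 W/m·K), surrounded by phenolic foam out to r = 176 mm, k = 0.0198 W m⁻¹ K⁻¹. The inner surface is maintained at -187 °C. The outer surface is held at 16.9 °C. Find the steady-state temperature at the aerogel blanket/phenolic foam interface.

Resistance network (inner→outer):
  R'_cast iron = ln(0.0546/0.0427)/(2πk) = 0.2458/(2π·56.7) = 6.901×10^-4 m·K/W
  R'_aerogel blanket = ln(0.116/0.0546)/(2πk) = 0.7536/(2π·0.0173) = 6.932 m·K/W
  R'_phenolic foam = ln(0.176/0.116)/(2πk) = 0.4169/(2π·0.0198) = 3.351 m·K/W
ΣR = 6.901×10^-4 + 6.932 + 3.351 = 10.28 m·K/W
Q' = ΔT/ΣR = (-187 °C − 16.9 °C)/10.28 = -19.83 W/m
From the inner boundary to the aerogel blanket/phenolic foam interface, ΣR_partial = 6.933 m·K/W.
T_interface = T_in − Q'·ΣR_partial = -187 °C − (-19.83)(6.933) = -49.5 °C

T = -49.5 °C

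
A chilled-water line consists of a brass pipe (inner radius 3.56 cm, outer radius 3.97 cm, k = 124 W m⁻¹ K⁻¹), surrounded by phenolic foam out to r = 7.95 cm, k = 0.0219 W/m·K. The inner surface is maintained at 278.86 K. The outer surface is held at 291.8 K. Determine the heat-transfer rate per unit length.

Resistance network (inner→outer):
  R'_brass = ln(0.0397/0.0356)/(2πk) = 0.1090/(2π·124) = 1.399×10^-4 m·K/W
  R'_phenolic foam = ln(0.0795/0.0397)/(2πk) = 0.6944/(2π·0.0219) = 5.046 m·K/W
ΣR = 1.399×10^-4 + 5.046 = 5.046 m·K/W
Q' = ΔT/ΣR = (278.86 K − 291.8 K)/5.046 = -2.56 W/m
(Negative Q' ⇒ heat flows inward; heat gain = 2.56 W/m.)

Q' = 2.56 W/m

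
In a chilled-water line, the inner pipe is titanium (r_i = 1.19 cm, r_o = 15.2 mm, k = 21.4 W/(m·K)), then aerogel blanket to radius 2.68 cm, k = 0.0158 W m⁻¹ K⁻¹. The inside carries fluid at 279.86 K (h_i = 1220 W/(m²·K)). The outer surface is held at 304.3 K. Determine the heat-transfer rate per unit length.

Q' = 4.27 W/m

Series thermal resistances, inner to outer:
  R'_conv,in = 1/(2πr h) = 1/(2π·0.0119·1220) = 0.01096 m·K/W
  R'_titanium = ln(0.0152/0.0119)/(2πk) = 0.2448/(2π·21.4) = 0.001820 m·K/W
  R'_aerogel blanket = ln(0.0268/0.0152)/(2πk) = 0.5671/(2π·0.0158) = 5.713 m·K/W
ΣR = 0.01096 + 0.001820 + 5.713 = 5.726 m·K/W
Q' = ΔT/ΣR = (279.86 K − 304.3 K)/5.726 = -4.27 W/m
(Negative Q' ⇒ heat flows inward; heat gain = 4.27 W/m.)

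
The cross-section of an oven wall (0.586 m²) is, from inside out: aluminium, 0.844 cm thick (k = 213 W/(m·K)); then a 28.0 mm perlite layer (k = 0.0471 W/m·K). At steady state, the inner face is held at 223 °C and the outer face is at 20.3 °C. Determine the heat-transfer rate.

Series thermal resistances, inner to outer:
  R_aluminium = L/(kA) = 0.00844/(213·0.586) = 6.762×10^-5 K/W
  R_perlite = L/(kA) = 0.0280/(0.0471·0.586) = 1.014 K/W
ΣR = 6.762×10^-5 + 1.014 = 1.014 K/W
Q = ΔT/ΣR = (223 °C − 20.3 °C)/1.014 = 200 W

Q = 200 W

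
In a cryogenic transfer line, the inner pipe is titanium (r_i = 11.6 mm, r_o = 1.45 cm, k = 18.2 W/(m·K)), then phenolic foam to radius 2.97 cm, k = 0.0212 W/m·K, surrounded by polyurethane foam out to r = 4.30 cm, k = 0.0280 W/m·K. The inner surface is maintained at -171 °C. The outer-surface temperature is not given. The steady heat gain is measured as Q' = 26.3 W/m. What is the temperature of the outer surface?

Series resistances:
  R'_titanium = ln(0.0145/0.0116)/(2πk) = 0.2231/(2π·18.2) = 0.001951 m·K/W
  R'_phenolic foam = ln(0.0297/0.0145)/(2πk) = 0.7170/(2π·0.0212) = 5.383 m·K/W
  R'_polyurethane foam = ln(0.0430/0.0297)/(2πk) = 0.3701/(2π·0.0280) = 2.103 m·K/W
ΣR = 7.488 m·K/W
ΔT = Q'·ΣR = 26.3 × 7.488 = 196.9 K
Heat flows inward, so T_out = T_in + ΔT = -171 + 196.9 = 25.9 °C

T_out = 25.9 °C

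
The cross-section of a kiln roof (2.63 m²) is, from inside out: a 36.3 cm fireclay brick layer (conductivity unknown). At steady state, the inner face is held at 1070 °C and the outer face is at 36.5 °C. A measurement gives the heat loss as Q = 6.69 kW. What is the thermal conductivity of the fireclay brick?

k = 0.893 W/m·K

ΣR = ΔT/Q = |1070 − 36.5|/6690 = 0.1545 K/W
L/(kA) = 0.1545 ⇒ k = 0.363/(0.1545·2.63) = 0.893 W/m·K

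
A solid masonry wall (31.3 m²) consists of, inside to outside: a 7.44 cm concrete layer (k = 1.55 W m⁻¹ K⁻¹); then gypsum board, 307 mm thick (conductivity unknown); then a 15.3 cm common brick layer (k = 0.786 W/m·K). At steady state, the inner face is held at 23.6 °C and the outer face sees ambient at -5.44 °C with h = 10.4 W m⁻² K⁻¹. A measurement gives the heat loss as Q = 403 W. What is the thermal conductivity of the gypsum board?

k = 0.160 W/m·K

ΣR = ΔT/Q = |23.6 − -5.44|/403 = 0.07206 K/W
Known resistances:
  R_concrete = L/(kA) = 0.0744/(1.55·31.3) = 0.001534 K/W
  R_common brick = L/(kA) = 0.153/(0.786·31.3) = 0.006219 K/W
  R_conv,out = 1/(hA) = 1/(10.4·31.3) = 0.003072 K/W
R_gypsum board = ΣR − ΣR_known = 0.07206 − 0.01082 = 0.06124 K/W
L/(kA) = 0.06124 ⇒ k = 0.307/(0.06124·31.3) = 0.160 W/m·K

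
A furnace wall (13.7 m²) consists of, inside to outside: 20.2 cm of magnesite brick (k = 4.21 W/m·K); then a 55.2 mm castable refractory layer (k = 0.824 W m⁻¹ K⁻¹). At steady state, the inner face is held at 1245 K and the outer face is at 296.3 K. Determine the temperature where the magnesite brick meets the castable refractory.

Treat each layer as a resistance in series:
  R_magnesite brick = L/(kA) = 0.202/(4.21·13.7) = 0.003502 K/W
  R_castable refractory = L/(kA) = 0.0552/(0.824·13.7) = 0.004890 K/W
ΣR = 0.003502 + 0.004890 = 0.008392 K/W
Q = ΔT/ΣR = (1245 K − 296.3 K)/0.008392 = 1.130×10^5 W
From the inner boundary to the magnesite brick/castable refractory interface, ΣR_partial = 0.003502 K/W.
T_interface = T_in − Q·ΣR_partial = 1245 K − (1.130×10^5)(0.003502) = 849 K

T = 849 K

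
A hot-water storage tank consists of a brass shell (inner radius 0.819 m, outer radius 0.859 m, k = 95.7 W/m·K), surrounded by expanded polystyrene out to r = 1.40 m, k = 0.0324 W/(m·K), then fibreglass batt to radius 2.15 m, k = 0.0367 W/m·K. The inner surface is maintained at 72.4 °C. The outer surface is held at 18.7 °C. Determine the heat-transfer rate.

Treat each layer as a resistance in series:
  R_brass = (1/0.819 − 1/0.859)/(4πk) = 0.05686/(4π·95.7) = 4.728×10^-5 K/W
  R_expanded polystyrene = (1/0.859 − 1/1.40)/(4πk) = 0.4499/(4π·0.0324) = 1.105 K/W
  R_fibreglass batt = (1/1.40 − 1/2.15)/(4πk) = 0.2492/(4π·0.0367) = 0.5403 K/W
ΣR = 4.728×10^-5 + 1.105 + 0.5403 = 1.645 K/W
Q = ΔT/ΣR = (72.4 °C − 18.7 °C)/1.645 = 32.6 W

Q = 32.6 W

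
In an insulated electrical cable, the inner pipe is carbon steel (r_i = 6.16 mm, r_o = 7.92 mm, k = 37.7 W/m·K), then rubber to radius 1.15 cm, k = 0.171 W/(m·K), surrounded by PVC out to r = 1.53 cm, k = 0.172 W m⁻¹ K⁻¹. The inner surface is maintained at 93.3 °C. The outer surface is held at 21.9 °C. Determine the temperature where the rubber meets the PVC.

Resistance network (inner→outer):
  R'_carbon steel = ln(0.00792/0.00616)/(2πk) = 0.2513/(2π·37.7) = 0.001061 m·K/W
  R'_rubber = ln(0.0115/0.00792)/(2πk) = 0.3730/(2π·0.171) = 0.3471 m·K/W
  R'_PVC = ln(0.0153/0.0115)/(2πk) = 0.2855/(2π·0.172) = 0.2642 m·K/W
ΣR = 0.001061 + 0.3471 + 0.2642 = 0.6124 m·K/W
Q' = ΔT/ΣR = (93.3 °C − 21.9 °C)/0.6124 = 116.6 W/m
From the inner boundary to the rubber/PVC interface, ΣR_partial = 0.3482 m·K/W.
T_interface = T_in − Q'·ΣR_partial = 93.3 °C − (116.6)(0.3482) = 52.7 °C

T = 52.7 °C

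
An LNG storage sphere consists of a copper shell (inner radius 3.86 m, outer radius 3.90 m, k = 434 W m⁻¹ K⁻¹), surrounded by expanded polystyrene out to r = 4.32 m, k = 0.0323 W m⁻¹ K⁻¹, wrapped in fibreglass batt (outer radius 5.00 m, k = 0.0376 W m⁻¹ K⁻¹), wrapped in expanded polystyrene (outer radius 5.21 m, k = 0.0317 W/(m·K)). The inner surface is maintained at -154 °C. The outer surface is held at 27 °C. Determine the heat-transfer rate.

Treat each layer as a resistance in series:
  R_copper = (1/3.86 − 1/3.90)/(4πk) = 0.002657/(4π·434) = 4.872×10^-7 K/W
  R_expanded polystyrene = (1/3.90 − 1/4.32)/(4πk) = 0.02493/(4π·0.0323) = 0.06142 K/W
  R_fibreglass batt = (1/4.32 − 1/5.00)/(4πk) = 0.03148/(4π·0.0376) = 0.06663 K/W
  R_expanded polystyrene = (1/5.00 − 1/5.21)/(4πk) = 0.008061/(4π·0.0317) = 0.02024 K/W
ΣR = 4.872×10^-7 + 0.06142 + 0.06663 + 0.02024 = 0.1483 K/W
Q = ΔT/ΣR = (-154 °C − 27 °C)/0.1483 = -1220 W
(Negative Q ⇒ heat flows inward; heat gain = 1220 W.)

Q = 1220 W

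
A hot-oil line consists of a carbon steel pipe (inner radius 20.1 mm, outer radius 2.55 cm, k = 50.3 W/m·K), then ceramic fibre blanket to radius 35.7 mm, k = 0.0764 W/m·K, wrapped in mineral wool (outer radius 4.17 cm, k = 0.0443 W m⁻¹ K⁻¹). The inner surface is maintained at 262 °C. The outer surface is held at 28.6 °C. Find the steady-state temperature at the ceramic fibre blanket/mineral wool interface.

Resistance network (inner→outer):
  R'_carbon steel = ln(0.0255/0.0201)/(2πk) = 0.2380/(2π·50.3) = 7.529×10^-4 m·K/W
  R'_ceramic fibre blanket = ln(0.0357/0.0255)/(2πk) = 0.3365/(2π·0.0764) = 0.7009 m·K/W
  R'_mineral wool = ln(0.0417/0.0357)/(2πk) = 0.1554/(2π·0.0443) = 0.5581 m·K/W
ΣR = 7.529×10^-4 + 0.7009 + 0.5581 = 1.260 m·K/W
Q' = ΔT/ΣR = (262 °C − 28.6 °C)/1.260 = 185.2 W/m
From the inner boundary to the ceramic fibre blanket/mineral wool interface, ΣR_partial = 0.7017 m·K/W.
T_interface = T_in − Q'·ΣR_partial = 262 °C − (185.2)(0.7017) = 132 °C

T = 132 °C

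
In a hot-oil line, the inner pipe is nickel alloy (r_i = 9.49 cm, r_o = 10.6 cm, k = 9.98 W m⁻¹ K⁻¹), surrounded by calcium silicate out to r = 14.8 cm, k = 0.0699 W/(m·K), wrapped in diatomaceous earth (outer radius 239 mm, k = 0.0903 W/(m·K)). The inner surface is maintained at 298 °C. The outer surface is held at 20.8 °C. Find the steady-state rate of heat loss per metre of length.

Q' = 173 W/m

Series thermal resistances, inner to outer:
  R'_nickel alloy = ln(0.106/0.0949)/(2πk) = 0.1106/(2π·9.98) = 0.001764 m·K/W
  R'_calcium silicate = ln(0.148/0.106)/(2πk) = 0.3338/(2π·0.0699) = 0.7600 m·K/W
  R'_diatomaceous earth = ln(0.239/0.148)/(2πk) = 0.4793/(2π·0.0903) = 0.8447 m·K/W
ΣR = 0.001764 + 0.7600 + 0.8447 = 1.606 m·K/W
Q' = ΔT/ΣR = (298 °C − 20.8 °C)/1.606 = 173 W/m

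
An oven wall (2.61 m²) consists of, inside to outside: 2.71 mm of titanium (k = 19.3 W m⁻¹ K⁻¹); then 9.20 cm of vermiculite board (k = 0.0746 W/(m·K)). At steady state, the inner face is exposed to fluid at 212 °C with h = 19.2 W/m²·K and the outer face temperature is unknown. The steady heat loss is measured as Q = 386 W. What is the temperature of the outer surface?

Sum the resistances:
  R_conv,in = 1/(hA) = 1/(19.2·2.61) = 0.01996 K/W
  R_titanium = L/(kA) = 0.00271/(19.3·2.61) = 5.380×10^-5 K/W
  R_vermiculite board = L/(kA) = 0.0920/(0.0746·2.61) = 0.4725 K/W
ΣR = 0.4925 K/W
ΔT = Q·ΣR = 386 × 0.4925 = 190.1 K
Heat flows outward, so T_out = T_in − ΔT = 212 − 190.1 = 21.9 °C

T_out = 21.9 °C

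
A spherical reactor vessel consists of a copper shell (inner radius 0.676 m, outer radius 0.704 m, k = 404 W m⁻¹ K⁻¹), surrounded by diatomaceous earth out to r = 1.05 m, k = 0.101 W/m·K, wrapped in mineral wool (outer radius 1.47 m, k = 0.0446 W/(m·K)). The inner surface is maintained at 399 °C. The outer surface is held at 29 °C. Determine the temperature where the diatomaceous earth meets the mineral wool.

T = 239 °C

Series thermal resistances, inner to outer:
  R_copper = (1/0.676 − 1/0.704)/(4πk) = 0.05884/(4π·404) = 1.159×10^-5 K/W
  R_diatomaceous earth = (1/0.704 − 1/1.05)/(4πk) = 0.4681/(4π·0.101) = 0.3688 K/W
  R_mineral wool = (1/1.05 − 1/1.47)/(4πk) = 0.2721/(4π·0.0446) = 0.4855 K/W
ΣR = 1.159×10^-5 + 0.3688 + 0.4855 = 0.8543 K/W
Q = ΔT/ΣR = (399 °C − 29 °C)/0.8543 = 433.1 W
From the inner boundary to the diatomaceous earth/mineral wool interface, ΣR_partial = 0.3688 K/W.
T_interface = T_in − Q·ΣR_partial = 399 °C − (433.1)(0.3688) = 239 °C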